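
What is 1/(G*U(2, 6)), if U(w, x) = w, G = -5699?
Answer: -1/11398 ≈ -8.7735e-5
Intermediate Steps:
1/(G*U(2, 6)) = 1/(-5699*2) = 1/(-11398) = -1/11398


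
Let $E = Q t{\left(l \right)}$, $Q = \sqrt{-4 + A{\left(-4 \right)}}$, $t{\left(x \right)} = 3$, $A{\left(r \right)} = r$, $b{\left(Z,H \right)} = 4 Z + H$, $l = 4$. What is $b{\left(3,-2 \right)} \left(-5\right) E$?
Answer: $- 300 i \sqrt{2} \approx - 424.26 i$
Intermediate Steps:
$b{\left(Z,H \right)} = H + 4 Z$
$Q = 2 i \sqrt{2}$ ($Q = \sqrt{-4 - 4} = \sqrt{-8} = 2 i \sqrt{2} \approx 2.8284 i$)
$E = 6 i \sqrt{2}$ ($E = 2 i \sqrt{2} \cdot 3 = 6 i \sqrt{2} \approx 8.4853 i$)
$b{\left(3,-2 \right)} \left(-5\right) E = \left(-2 + 4 \cdot 3\right) \left(-5\right) 6 i \sqrt{2} = \left(-2 + 12\right) \left(-5\right) 6 i \sqrt{2} = 10 \left(-5\right) 6 i \sqrt{2} = - 50 \cdot 6 i \sqrt{2} = - 300 i \sqrt{2}$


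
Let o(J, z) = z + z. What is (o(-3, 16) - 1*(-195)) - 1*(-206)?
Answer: 433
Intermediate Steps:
o(J, z) = 2*z
(o(-3, 16) - 1*(-195)) - 1*(-206) = (2*16 - 1*(-195)) - 1*(-206) = (32 + 195) + 206 = 227 + 206 = 433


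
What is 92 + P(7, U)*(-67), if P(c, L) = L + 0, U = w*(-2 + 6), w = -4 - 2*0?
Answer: 1164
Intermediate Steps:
w = -4 (w = -4 + 0 = -4)
U = -16 (U = -4*(-2 + 6) = -4*4 = -16)
P(c, L) = L
92 + P(7, U)*(-67) = 92 - 16*(-67) = 92 + 1072 = 1164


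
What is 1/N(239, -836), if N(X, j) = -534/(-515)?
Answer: 515/534 ≈ 0.96442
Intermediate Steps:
N(X, j) = 534/515 (N(X, j) = -534*(-1/515) = 534/515)
1/N(239, -836) = 1/(534/515) = 515/534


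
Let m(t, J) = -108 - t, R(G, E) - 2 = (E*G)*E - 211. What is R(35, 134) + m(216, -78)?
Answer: 627927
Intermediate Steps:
R(G, E) = -209 + G*E**2 (R(G, E) = 2 + ((E*G)*E - 211) = 2 + (G*E**2 - 211) = 2 + (-211 + G*E**2) = -209 + G*E**2)
R(35, 134) + m(216, -78) = (-209 + 35*134**2) + (-108 - 1*216) = (-209 + 35*17956) + (-108 - 216) = (-209 + 628460) - 324 = 628251 - 324 = 627927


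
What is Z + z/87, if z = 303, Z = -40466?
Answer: -1173413/29 ≈ -40463.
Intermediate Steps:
Z + z/87 = -40466 + 303/87 = -40466 + (1/87)*303 = -40466 + 101/29 = -1173413/29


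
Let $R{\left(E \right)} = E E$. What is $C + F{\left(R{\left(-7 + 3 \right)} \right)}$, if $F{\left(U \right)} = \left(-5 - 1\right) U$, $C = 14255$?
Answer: $14159$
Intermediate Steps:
$R{\left(E \right)} = E^{2}$
$F{\left(U \right)} = - 6 U$
$C + F{\left(R{\left(-7 + 3 \right)} \right)} = 14255 - 6 \left(-7 + 3\right)^{2} = 14255 - 6 \left(-4\right)^{2} = 14255 - 96 = 14159$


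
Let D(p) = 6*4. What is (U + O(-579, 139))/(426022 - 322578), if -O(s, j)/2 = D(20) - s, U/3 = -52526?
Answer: -39696/25861 ≈ -1.5350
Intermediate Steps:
D(p) = 24
U = -157578 (U = 3*(-52526) = -157578)
O(s, j) = -48 + 2*s (O(s, j) = -2*(24 - s) = -48 + 2*s)
(U + O(-579, 139))/(426022 - 322578) = (-157578 + (-48 + 2*(-579)))/(426022 - 322578) = (-157578 + (-48 - 1158))/103444 = (-157578 - 1206)*(1/103444) = -158784*1/103444 = -39696/25861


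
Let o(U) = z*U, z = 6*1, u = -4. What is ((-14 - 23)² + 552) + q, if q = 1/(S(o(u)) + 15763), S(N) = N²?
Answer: 31387220/16339 ≈ 1921.0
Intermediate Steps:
z = 6
o(U) = 6*U
q = 1/16339 (q = 1/((6*(-4))² + 15763) = 1/((-24)² + 15763) = 1/(576 + 15763) = 1/16339 ≈ 6.1203e-5)
((-14 - 23)² + 552) + q = ((-14 - 23)² + 552) + 1/16339 = ((-37)² + 552) + 1/16339 = (1369 + 552) + 1/16339 = 1921 + 1/16339 = 31387220/16339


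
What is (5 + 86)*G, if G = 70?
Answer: 6370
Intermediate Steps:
(5 + 86)*G = (5 + 86)*70 = 91*70 = 6370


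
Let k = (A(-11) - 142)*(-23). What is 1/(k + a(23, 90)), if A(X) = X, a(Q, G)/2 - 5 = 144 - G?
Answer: 1/3637 ≈ 0.00027495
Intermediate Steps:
a(Q, G) = 298 - 2*G (a(Q, G) = 10 + 2*(144 - G) = 10 + (288 - 2*G) = 298 - 2*G)
k = 3519 (k = (-11 - 142)*(-23) = -153*(-23) = 3519)
1/(k + a(23, 90)) = 1/(3519 + (298 - 2*90)) = 1/(3519 + (298 - 180)) = 1/(3519 + 118) = 1/3637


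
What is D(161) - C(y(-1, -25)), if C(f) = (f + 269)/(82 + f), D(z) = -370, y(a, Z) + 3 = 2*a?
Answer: -2614/7 ≈ -373.43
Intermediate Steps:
y(a, Z) = -3 + 2*a
C(f) = (269 + f)/(82 + f)
D(161) - C(y(-1, -25)) = -370 - (269 + (-3 + 2*(-1)))/(82 + (-3 + 2*(-1))) = -370 - (269 + (-3 - 2))/(82 + (-3 - 2)) = -370 - (269 - 5)/(82 - 5) = -370 - 264/77 = -370 - 1*24/7 = -370 - 24/7 = -2614/7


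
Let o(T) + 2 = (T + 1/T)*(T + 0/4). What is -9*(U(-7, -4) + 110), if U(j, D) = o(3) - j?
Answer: -1125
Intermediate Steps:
o(T) = -2 + T*(T + 1/T) (o(T) = -2 + (T + 1/T)*(T + 0/4) = -2 + (T + 1/T)*(T + 0*(1/4)) = -2 + (T + 1/T)*(T + 0) = -2 + (T + 1/T)*T = -2 + T*(T + 1/T))
U(j, D) = 8 - j (U(j, D) = (-1 + 3**2) - j = (-1 + 9) - j = 8 - j)
-9*(U(-7, -4) + 110) = -9*((8 - 1*(-7)) + 110) = -9*((8 + 7) + 110) = -9*(15 + 110) = -9*125 = -1125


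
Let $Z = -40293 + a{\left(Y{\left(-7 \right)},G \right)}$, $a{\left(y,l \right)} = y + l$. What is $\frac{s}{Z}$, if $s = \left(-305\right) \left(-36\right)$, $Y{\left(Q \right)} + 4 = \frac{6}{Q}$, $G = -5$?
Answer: $- \frac{1281}{4702} \approx -0.27244$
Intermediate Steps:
$Y{\left(Q \right)} = -4 + \frac{6}{Q}$
$a{\left(y,l \right)} = l + y$
$s = 10980$
$Z = - \frac{282120}{7}$ ($Z = -40293 - \left(9 + \frac{6}{7}\right) = -40293 + \left(-5 + \left(-4 + 6 \left(- \frac{1}{7}\right)\right)\right) = -40293 - \frac{69}{7} = - \frac{282120}{7} \approx -40303.0$)
$\frac{s}{Z} = \frac{10980}{- \frac{282120}{7}} = 10980 \left(- \frac{7}{282120}\right) = - \frac{1281}{4702}$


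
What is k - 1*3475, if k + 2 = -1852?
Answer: -5329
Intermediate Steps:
k = -1854 (k = -2 - 1852 = -1854)
k - 1*3475 = -1854 - 1*3475 = -1854 - 3475 = -5329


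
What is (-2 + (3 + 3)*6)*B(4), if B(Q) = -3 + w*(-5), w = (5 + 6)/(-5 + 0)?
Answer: 272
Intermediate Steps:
w = -11/5 (w = 11/(-5) = 11*(-⅕) = -11/5 ≈ -2.2000)
B(Q) = 8 (B(Q) = -3 - 11/5*(-5) = -3 + 11 = 8)
(-2 + (3 + 3)*6)*B(4) = (-2 + (3 + 3)*6)*8 = (-2 + 6*6)*8 = (-2 + 36)*8 = 34*8 = 272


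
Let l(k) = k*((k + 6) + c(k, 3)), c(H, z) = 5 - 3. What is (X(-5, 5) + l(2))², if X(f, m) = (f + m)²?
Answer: 400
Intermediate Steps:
c(H, z) = 2
l(k) = k*(8 + k) (l(k) = k*((k + 6) + 2) = k*((6 + k) + 2) = k*(8 + k))
(X(-5, 5) + l(2))² = ((-5 + 5)² + 2*(8 + 2))² = (0² + 2*10)² = (0 + 20)² = 20² = 400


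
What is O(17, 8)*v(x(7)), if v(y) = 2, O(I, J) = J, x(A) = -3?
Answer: 16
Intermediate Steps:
O(17, 8)*v(x(7)) = 8*2 = 16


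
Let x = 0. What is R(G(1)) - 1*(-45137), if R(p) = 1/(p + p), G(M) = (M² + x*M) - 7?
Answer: 541643/12 ≈ 45137.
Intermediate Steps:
G(M) = -7 + M² (G(M) = (M² + 0*M) - 7 = (M² + 0) - 7 = M² - 7 = -7 + M²)
R(p) = 1/(2*p)
R(G(1)) - 1*(-45137) = 1/(2*(-7 + 1²)) - 1*(-45137) = 1/(2*(-7 + 1)) + 45137 = (½)/(-6) + 45137 = (½)*(-⅙) + 45137 = -1/12 + 45137 = 541643/12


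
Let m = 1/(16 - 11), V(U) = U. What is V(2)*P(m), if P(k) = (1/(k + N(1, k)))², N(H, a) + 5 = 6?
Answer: 25/18 ≈ 1.3889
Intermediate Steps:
N(H, a) = 1 (N(H, a) = -5 + 6 = 1)
m = ⅕ (m = 1/5 = ⅕ ≈ 0.20000)
P(k) = (1 + k)⁻² (P(k) = (1/(k + 1))² = (1/(1 + k))² = (1 + k)⁻²)
V(2)*P(m) = 2/(1 + ⅕)² = 2/(6/5)² = 2*(25/36) = 25/18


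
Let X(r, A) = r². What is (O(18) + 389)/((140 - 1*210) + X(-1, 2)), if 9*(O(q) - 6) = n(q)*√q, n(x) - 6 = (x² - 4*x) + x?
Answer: -395/69 - 4*√2/3 ≈ -7.6103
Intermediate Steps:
n(x) = 6 + x² - 3*x (n(x) = 6 + ((x² - 4*x) + x) = 6 + (x² - 3*x) = 6 + x² - 3*x)
O(q) = 6 + √q*(6 + q² - 3*q)/9 (O(q) = 6 + ((6 + q² - 3*q)*√q)/9 = 6 + (√q*(6 + q² - 3*q))/9 = 6 + √q*(6 + q² - 3*q)/9)
(O(18) + 389)/((140 - 1*210) + X(-1, 2)) = ((6 + √18*(6 + 18² - 3*18)/9) + 389)/((140 - 1*210) + (-1)²) = ((6 + (3*√2)*(6 + 324 - 54)/9) + 389)/((140 - 210) + 1) = ((6 + (⅑)*(3*√2)*276) + 389)/(-70 + 1) = ((6 + 92*√2) + 389)/(-69) = (395 + 92*√2)*(-1/69) = -395/69 - 4*√2/3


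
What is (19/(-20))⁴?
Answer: 130321/160000 ≈ 0.81451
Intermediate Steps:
(19/(-20))⁴ = (19*(-1/20))⁴ = (-19/20)⁴ = 130321/160000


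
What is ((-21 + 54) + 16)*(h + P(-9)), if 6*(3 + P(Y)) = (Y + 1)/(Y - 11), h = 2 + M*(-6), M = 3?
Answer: -13916/15 ≈ -927.73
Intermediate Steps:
h = -16 (h = 2 + 3*(-6) = 2 - 18 = -16)
P(Y) = -3 + (1 + Y)/(6*(-11 + Y)) (P(Y) = -3 + ((Y + 1)/(Y - 11))/6 = -3 + ((1 + Y)/(-11 + Y))/6 = -3 + (1 + Y)/(6*(-11 + Y)))
((-21 + 54) + 16)*(h + P(-9)) = ((-21 + 54) + 16)*(-16 + (199 - 17*(-9))/(6*(-11 - 9))) = (33 + 16)*(-16 + (⅙)*(199 + 153)/(-20)) = 49*(-16 + (⅙)*(-1/20)*352) = 49*(-16 - 44/15) = 49*(-284/15) = -13916/15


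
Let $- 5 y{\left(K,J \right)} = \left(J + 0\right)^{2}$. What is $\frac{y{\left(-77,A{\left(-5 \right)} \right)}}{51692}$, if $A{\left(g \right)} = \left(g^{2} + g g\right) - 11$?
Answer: $- \frac{1521}{258460} \approx -0.0058849$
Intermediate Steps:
$A{\left(g \right)} = -11 + 2 g^{2}$ ($A{\left(g \right)} = \left(g^{2} + g^{2}\right) - 11 = 2 g^{2} - 11 = -11 + 2 g^{2}$)
$y{\left(K,J \right)} = - \frac{J^{2}}{5}$ ($y{\left(K,J \right)} = - \frac{\left(J + 0\right)^{2}}{5} = - \frac{J^{2}}{5}$)
$\frac{y{\left(-77,A{\left(-5 \right)} \right)}}{51692} = \frac{\left(- \frac{1}{5}\right) \left(-11 + 2 \left(-5\right)^{2}\right)^{2}}{51692} = - \frac{\left(-11 + 2 \cdot 25\right)^{2}}{5} \cdot \frac{1}{51692} = - \frac{\left(-11 + 50\right)^{2}}{5} \cdot \frac{1}{51692} = - \frac{39^{2}}{5} \cdot \frac{1}{51692} = \left(- \frac{1}{5}\right) 1521 \cdot \frac{1}{51692} = \left(- \frac{1521}{5}\right) \frac{1}{51692} = - \frac{1521}{258460}$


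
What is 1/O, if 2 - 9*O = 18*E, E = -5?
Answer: 9/92 ≈ 0.097826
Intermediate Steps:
O = 92/9 (O = 2/9 - 2*(-5) = 2/9 - 1/9*(-90) = 2/9 + 10 = 92/9 ≈ 10.222)
1/O = 1/(92/9) = 9/92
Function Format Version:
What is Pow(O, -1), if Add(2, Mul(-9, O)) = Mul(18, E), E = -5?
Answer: Rational(9, 92) ≈ 0.097826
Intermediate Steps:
O = Rational(92, 9) (O = Add(Rational(2, 9), Mul(Rational(-1, 9), Mul(18, -5))) = Add(Rational(2, 9), Mul(Rational(-1, 9), -90)) = Add(Rational(2, 9), 10) = Rational(92, 9) ≈ 10.222)
Pow(O, -1) = Pow(Rational(92, 9), -1) = Rational(9, 92)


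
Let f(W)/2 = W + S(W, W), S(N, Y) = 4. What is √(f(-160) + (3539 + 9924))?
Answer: √13151 ≈ 114.68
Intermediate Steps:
f(W) = 8 + 2*W (f(W) = 2*(W + 4) = 2*(4 + W) = 8 + 2*W)
√(f(-160) + (3539 + 9924)) = √((8 + 2*(-160)) + (3539 + 9924)) = √((8 - 320) + 13463) = √(-312 + 13463) = √13151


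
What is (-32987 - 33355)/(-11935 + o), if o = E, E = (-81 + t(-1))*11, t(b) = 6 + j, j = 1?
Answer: 66342/12749 ≈ 5.2037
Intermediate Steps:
t(b) = 7 (t(b) = 6 + 1 = 7)
E = -814 (E = (-81 + 7)*11 = -74*11 = -814)
o = -814
(-32987 - 33355)/(-11935 + o) = (-32987 - 33355)/(-11935 - 814) = -66342/(-12749) = -66342*(-1/12749) = 66342/12749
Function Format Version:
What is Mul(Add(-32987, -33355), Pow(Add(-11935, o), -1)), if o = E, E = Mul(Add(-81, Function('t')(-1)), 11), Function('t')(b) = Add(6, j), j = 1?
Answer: Rational(66342, 12749) ≈ 5.2037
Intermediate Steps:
Function('t')(b) = 7 (Function('t')(b) = Add(6, 1) = 7)
E = -814 (E = Mul(Add(-81, 7), 11) = Mul(-74, 11) = -814)
o = -814
Mul(Add(-32987, -33355), Pow(Add(-11935, o), -1)) = Mul(Add(-32987, -33355), Pow(Add(-11935, -814), -1)) = Mul(-66342, Pow(-12749, -1)) = Mul(-66342, Rational(-1, 12749)) = Rational(66342, 12749)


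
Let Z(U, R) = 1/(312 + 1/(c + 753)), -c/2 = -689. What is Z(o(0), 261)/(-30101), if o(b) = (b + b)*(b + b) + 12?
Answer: -2131/20013342173 ≈ -1.0648e-7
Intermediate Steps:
c = 1378 (c = -2*(-689) = 1378)
o(b) = 12 + 4*b² (o(b) = (2*b)*(2*b) + 12 = 4*b² + 12 = 12 + 4*b²)
Z(U, R) = 2131/664873 (Z(U, R) = 1/(312 + 1/(1378 + 753)) = 1/(312 + 1/2131) = 1/(664873/2131) = 2131/664873)
Z(o(0), 261)/(-30101) = (2131/664873)/(-30101) = (2131/664873)*(-1/30101) = -2131/20013342173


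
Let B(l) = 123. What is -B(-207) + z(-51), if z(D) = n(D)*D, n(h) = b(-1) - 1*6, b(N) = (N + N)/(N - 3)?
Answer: 315/2 ≈ 157.50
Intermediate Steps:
b(N) = 2*N/(-3 + N) (b(N) = (2*N)/(-3 + N) = 2*N/(-3 + N))
n(h) = -11/2 (n(h) = 2*(-1)/(-3 - 1) - 1*6 = 2*(-1)/(-4) - 6 = 2*(-1)*(-¼) - 6 = ½ - 6 = -11/2)
z(D) = -11*D/2
-B(-207) + z(-51) = -1*123 - 11/2*(-51) = -123 + 561/2 = 315/2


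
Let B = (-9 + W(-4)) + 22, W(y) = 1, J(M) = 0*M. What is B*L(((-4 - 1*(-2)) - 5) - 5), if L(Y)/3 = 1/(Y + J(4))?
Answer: -7/2 ≈ -3.5000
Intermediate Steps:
J(M) = 0
L(Y) = 3/Y (L(Y) = 3/(Y + 0) = 3/Y)
B = 14 (B = (-9 + 1) + 22 = -8 + 22 = 14)
B*L(((-4 - 1*(-2)) - 5) - 5) = 14*(3/(((-4 - 1*(-2)) - 5) - 5)) = 14*(3/(((-4 + 2) - 5) - 5)) = 14*(3/((-2 - 5) - 5)) = 14*(3/(-7 - 5)) = 14*(3/(-12)) = 14*(3*(-1/12)) = 14*(-1/4) = -7/2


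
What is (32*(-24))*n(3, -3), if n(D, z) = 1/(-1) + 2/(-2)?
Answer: 1536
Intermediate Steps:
n(D, z) = -2 (n(D, z) = 1*(-1) + 2*(-1/2) = -1 - 1 = -2)
(32*(-24))*n(3, -3) = (32*(-24))*(-2) = -768*(-2) = 1536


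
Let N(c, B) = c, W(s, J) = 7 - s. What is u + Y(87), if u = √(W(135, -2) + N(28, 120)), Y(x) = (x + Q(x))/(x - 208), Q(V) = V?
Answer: -174/121 + 10*I ≈ -1.438 + 10.0*I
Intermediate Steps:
Y(x) = 2*x/(-208 + x) (Y(x) = (x + x)/(x - 208) = (2*x)/(-208 + x) = 2*x/(-208 + x))
u = 10*I (u = √((7 - 1*135) + 28) = √((7 - 135) + 28) = √(-128 + 28) = √(-100) = 10*I ≈ 10.0*I)
u + Y(87) = 10*I + 2*87/(-208 + 87) = 10*I + 2*87/(-121) = 10*I + 2*87*(-1/121) = 10*I - 174/121 = -174/121 + 10*I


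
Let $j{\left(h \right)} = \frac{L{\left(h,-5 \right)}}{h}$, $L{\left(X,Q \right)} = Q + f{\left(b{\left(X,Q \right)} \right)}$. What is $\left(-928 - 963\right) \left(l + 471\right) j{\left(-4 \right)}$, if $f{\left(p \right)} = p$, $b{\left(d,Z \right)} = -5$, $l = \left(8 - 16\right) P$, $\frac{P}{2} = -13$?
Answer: $- \frac{6419945}{2} \approx -3.21 \cdot 10^{6}$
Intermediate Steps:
$P = -26$ ($P = 2 \left(-13\right) = -26$)
$l = 208$ ($l = \left(8 - 16\right) \left(-26\right) = \left(-8\right) \left(-26\right) = 208$)
$L{\left(X,Q \right)} = -5 + Q$ ($L{\left(X,Q \right)} = Q - 5 = -5 + Q$)
$j{\left(h \right)} = - \frac{10}{h}$ ($j{\left(h \right)} = \frac{-5 - 5}{h} = - \frac{10}{h}$)
$\left(-928 - 963\right) \left(l + 471\right) j{\left(-4 \right)} = \left(-928 - 963\right) \left(208 + 471\right) \left(- \frac{10}{-4}\right) = \left(-1891\right) 679 \left(\left(-10\right) \left(- \frac{1}{4}\right)\right) = \left(-1283989\right) \frac{5}{2} = - \frac{6419945}{2}$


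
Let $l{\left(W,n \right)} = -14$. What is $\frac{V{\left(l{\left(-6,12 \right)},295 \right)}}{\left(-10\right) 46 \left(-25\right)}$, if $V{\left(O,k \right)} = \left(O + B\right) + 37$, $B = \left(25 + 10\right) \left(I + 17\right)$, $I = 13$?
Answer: $\frac{1073}{11500} \approx 0.093304$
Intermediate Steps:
$B = 1050$ ($B = \left(25 + 10\right) \left(13 + 17\right) = 35 \cdot 30 = 1050$)
$V{\left(O,k \right)} = 1087 + O$ ($V{\left(O,k \right)} = \left(O + 1050\right) + 37 = \left(1050 + O\right) + 37 = 1087 + O$)
$\frac{V{\left(l{\left(-6,12 \right)},295 \right)}}{\left(-10\right) 46 \left(-25\right)} = \frac{1087 - 14}{\left(-10\right) 46 \left(-25\right)} = \frac{1073}{\left(-460\right) \left(-25\right)} = \frac{1073}{11500}$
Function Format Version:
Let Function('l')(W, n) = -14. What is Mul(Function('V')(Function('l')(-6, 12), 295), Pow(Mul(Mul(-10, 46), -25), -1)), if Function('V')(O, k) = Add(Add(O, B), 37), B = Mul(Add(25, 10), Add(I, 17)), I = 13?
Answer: Rational(1073, 11500) ≈ 0.093304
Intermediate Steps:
B = 1050 (B = Mul(Add(25, 10), Add(13, 17)) = Mul(35, 30) = 1050)
Function('V')(O, k) = Add(1087, O) (Function('V')(O, k) = Add(Add(O, 1050), 37) = Add(Add(1050, O), 37) = Add(1087, O))
Mul(Function('V')(Function('l')(-6, 12), 295), Pow(Mul(Mul(-10, 46), -25), -1)) = Mul(Add(1087, -14), Pow(Mul(Mul(-10, 46), -25), -1)) = Mul(1073, Pow(Mul(-460, -25), -1)) = Mul(1073, Pow(11500, -1)) = Mul(1073, Rational(1, 11500)) = Rational(1073, 11500)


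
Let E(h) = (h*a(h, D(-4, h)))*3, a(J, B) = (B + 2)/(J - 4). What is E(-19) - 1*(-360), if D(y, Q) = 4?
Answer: 8622/23 ≈ 374.87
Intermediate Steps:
a(J, B) = (2 + B)/(-4 + J)
E(h) = 18*h/(-4 + h) (E(h) = (h*((2 + 4)/(-4 + h)))*3 = (h*(6/(-4 + h)))*3 = (6*h/(-4 + h))*3 = 18*h/(-4 + h))
E(-19) - 1*(-360) = 18*(-19)/(-4 - 19) - 1*(-360) = 18*(-19)/(-23) + 360 = 18*(-19)*(-1/23) + 360 = 342/23 + 360 = 8622/23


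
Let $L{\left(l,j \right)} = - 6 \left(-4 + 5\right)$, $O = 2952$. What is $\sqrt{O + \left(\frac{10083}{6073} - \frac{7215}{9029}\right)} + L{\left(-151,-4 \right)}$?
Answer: $-6 + \frac{12 \sqrt{61654731484321578}}{54833117} \approx 48.34$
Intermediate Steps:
$L{\left(l,j \right)} = -6$ ($L{\left(l,j \right)} = \left(-6\right) 1 = -6$)
$\sqrt{O + \left(\frac{10083}{6073} - \frac{7215}{9029}\right)} + L{\left(-151,-4 \right)} = \sqrt{2952 + \left(\frac{10083}{6073} - \frac{7215}{9029}\right)} - 6 = \sqrt{2952 + \frac{47222712}{54833117}} - 6 = \sqrt{\frac{161914584096}{54833117}} - 6 = \frac{12 \sqrt{61654731484321578}}{54833117} - 6 = -6 + \frac{12 \sqrt{61654731484321578}}{54833117}$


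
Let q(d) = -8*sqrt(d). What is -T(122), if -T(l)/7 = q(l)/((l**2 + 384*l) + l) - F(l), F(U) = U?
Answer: -854 - 28*sqrt(122)/30927 ≈ -854.01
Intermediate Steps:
T(l) = 7*l + 56*sqrt(l)/(l**2 + 385*l) (T(l) = -7*((-8*sqrt(l))/((l**2 + 384*l) + l) - l) = -7*((-8*sqrt(l))/(l**2 + 385*l) - l) = -7*(-8*sqrt(l)/(l**2 + 385*l) - l) = -7*(-l - 8*sqrt(l)/(l**2 + 385*l)) = 7*l + 56*sqrt(l)/(l**2 + 385*l))
-T(122) = -7*(122**3 + 8*sqrt(122) + 385*122**2)/(122*(385 + 122)) = -7*(1815848 + 8*sqrt(122) + 385*14884)/(122*507) = -7*(1815848 + 8*sqrt(122) + 5730340)/(122*507) = -7*(7546188 + 8*sqrt(122))/(122*507) = -(854 + 28*sqrt(122)/30927) = -854 - 28*sqrt(122)/30927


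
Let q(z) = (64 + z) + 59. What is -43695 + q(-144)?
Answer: -43716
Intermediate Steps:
q(z) = 123 + z
-43695 + q(-144) = -43695 + (123 - 144) = -43695 - 21 = -43716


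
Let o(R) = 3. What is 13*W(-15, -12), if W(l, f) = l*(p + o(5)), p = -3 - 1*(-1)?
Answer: -195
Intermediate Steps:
p = -2 (p = -3 + 1 = -2)
W(l, f) = l (W(l, f) = l*(-2 + 3) = l*1 = l)
13*W(-15, -12) = 13*(-15) = -195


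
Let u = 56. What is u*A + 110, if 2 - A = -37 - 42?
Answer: 4646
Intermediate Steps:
A = 81 (A = 2 - (-37 - 42) = 2 - 1*(-79) = 2 + 79 = 81)
u*A + 110 = 56*81 + 110 = 4536 + 110 = 4646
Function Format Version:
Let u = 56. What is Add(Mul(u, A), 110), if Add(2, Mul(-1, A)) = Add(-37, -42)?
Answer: 4646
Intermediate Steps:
A = 81 (A = Add(2, Mul(-1, Add(-37, -42))) = Add(2, Mul(-1, -79)) = Add(2, 79) = 81)
Add(Mul(u, A), 110) = Add(Mul(56, 81), 110) = Add(4536, 110) = 4646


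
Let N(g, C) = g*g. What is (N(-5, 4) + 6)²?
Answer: 961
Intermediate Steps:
N(g, C) = g²
(N(-5, 4) + 6)² = ((-5)² + 6)² = (25 + 6)² = 31² = 961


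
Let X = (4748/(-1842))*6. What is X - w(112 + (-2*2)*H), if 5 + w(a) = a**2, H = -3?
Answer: -4723645/307 ≈ -15386.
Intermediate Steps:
X = -4748/307 (X = (4748*(-1/1842))*6 = -2374/921*6 = -4748/307 ≈ -15.466)
w(a) = -5 + a**2
X - w(112 + (-2*2)*H) = -4748/307 - (-5 + (112 - 2*2*(-3))**2) = -4748/307 - (-5 + (112 - 4*(-3))**2) = -4748/307 - (-5 + (112 + 12)**2) = -4748/307 - (-5 + 124**2) = -4748/307 - (-5 + 15376) = -4748/307 - 1*15371 = -4748/307 - 15371 = -4723645/307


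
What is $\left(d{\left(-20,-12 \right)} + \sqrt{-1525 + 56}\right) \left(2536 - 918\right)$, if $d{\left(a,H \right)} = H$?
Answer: $-19416 + 1618 i \sqrt{1469} \approx -19416.0 + 62014.0 i$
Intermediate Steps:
$\left(d{\left(-20,-12 \right)} + \sqrt{-1525 + 56}\right) \left(2536 - 918\right) = \left(-12 + \sqrt{-1525 + 56}\right) \left(2536 - 918\right) = \left(-12 + \sqrt{-1469}\right) 1618 = \left(-12 + i \sqrt{1469}\right) 1618 = -19416 + 1618 i \sqrt{1469}$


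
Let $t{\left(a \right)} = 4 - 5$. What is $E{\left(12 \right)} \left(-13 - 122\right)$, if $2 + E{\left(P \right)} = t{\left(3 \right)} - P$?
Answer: $2025$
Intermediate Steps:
$t{\left(a \right)} = -1$ ($t{\left(a \right)} = 4 - 5 = -1$)
$E{\left(P \right)} = -3 - P$ ($E{\left(P \right)} = -2 - \left(1 + P\right) = -3 - P$)
$E{\left(12 \right)} \left(-13 - 122\right) = \left(-3 - 12\right) \left(-13 - 122\right) = \left(-3 - 12\right) \left(-135\right) = \left(-15\right) \left(-135\right) = 2025$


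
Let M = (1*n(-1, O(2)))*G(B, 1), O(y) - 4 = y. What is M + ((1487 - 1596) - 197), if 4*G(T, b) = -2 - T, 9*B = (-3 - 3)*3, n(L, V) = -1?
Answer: -306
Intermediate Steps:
O(y) = 4 + y
B = -2 (B = ((-3 - 3)*3)/9 = (-6*3)/9 = (⅑)*(-18) = -2)
G(T, b) = -½ - T/4 (G(T, b) = (-2 - T)/4 = -½ - T/4)
M = 0 (M = (1*(-1))*(-½ - ¼*(-2)) = -(-½ + ½) = -1*0 = 0)
M + ((1487 - 1596) - 197) = 0 + ((1487 - 1596) - 197) = 0 + (-109 - 197) = 0 - 306 = -306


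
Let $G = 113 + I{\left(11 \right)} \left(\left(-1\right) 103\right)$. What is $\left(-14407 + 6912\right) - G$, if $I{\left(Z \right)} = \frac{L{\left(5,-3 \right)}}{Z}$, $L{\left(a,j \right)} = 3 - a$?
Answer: $- \frac{83894}{11} \approx -7626.7$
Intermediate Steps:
$I{\left(Z \right)} = - \frac{2}{Z}$ ($I{\left(Z \right)} = \frac{3 - 5}{Z} = - \frac{2}{Z}$)
$G = \frac{1449}{11}$ ($G = 113 + - \frac{2}{11} \left(\left(-1\right) 103\right) = 113 + \left(-2\right) \frac{1}{11} \left(-103\right) = 113 - - \frac{206}{11} = 113 + \frac{206}{11} = \frac{1449}{11} \approx 131.73$)
$\left(-14407 + 6912\right) - G = \left(-14407 + 6912\right) - \frac{1449}{11} = -7495 - \frac{1449}{11} = - \frac{83894}{11}$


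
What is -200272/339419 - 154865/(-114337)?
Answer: 29665623771/38808150203 ≈ 0.76442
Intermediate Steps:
-200272/339419 - 154865/(-114337) = -200272*1/339419 - 154865*(-1/114337) = -200272/339419 + 154865/114337 = 29665623771/38808150203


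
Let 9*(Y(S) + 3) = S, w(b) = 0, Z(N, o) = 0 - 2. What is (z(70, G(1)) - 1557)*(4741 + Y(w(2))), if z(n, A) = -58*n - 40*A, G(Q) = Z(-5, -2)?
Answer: -26234306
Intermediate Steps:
Z(N, o) = -2
G(Q) = -2
Y(S) = -3 + S/9
(z(70, G(1)) - 1557)*(4741 + Y(w(2))) = ((-58*70 - 40*(-2)) - 1557)*(4741 + (-3 + (⅑)*0)) = ((-4060 + 80) - 1557)*(4741 + (-3 + 0)) = (-3980 - 1557)*(4741 - 3) = -5537*4738 = -26234306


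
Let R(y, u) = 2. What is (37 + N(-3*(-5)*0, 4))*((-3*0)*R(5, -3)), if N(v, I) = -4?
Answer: 0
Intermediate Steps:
(37 + N(-3*(-5)*0, 4))*((-3*0)*R(5, -3)) = (37 - 4)*(-3*0*2) = 33*(0*2) = 33*0 = 0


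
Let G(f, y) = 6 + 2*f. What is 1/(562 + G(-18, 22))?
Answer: 1/532 ≈ 0.0018797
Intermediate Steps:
1/(562 + G(-18, 22)) = 1/(562 + (6 + 2*(-18))) = 1/(562 + (6 - 36)) = 1/(562 - 30) = 1/532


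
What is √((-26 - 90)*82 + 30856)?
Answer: 4*√1334 ≈ 146.10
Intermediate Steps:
√((-26 - 90)*82 + 30856) = √(-116*82 + 30856) = √(-9512 + 30856) = √21344 = 4*√1334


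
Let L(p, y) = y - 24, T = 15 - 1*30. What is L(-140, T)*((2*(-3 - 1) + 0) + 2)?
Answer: 234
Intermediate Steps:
T = -15 (T = 15 - 30 = -15)
L(p, y) = -24 + y
L(-140, T)*((2*(-3 - 1) + 0) + 2) = (-24 - 15)*((2*(-3 - 1) + 0) + 2) = -39*((2*(-4) + 0) + 2) = -39*((-8 + 0) + 2) = -39*(-8 + 2) = -39*(-6) = 234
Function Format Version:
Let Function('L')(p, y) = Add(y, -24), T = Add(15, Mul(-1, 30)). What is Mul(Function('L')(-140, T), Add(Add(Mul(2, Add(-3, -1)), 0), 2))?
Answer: 234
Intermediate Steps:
T = -15 (T = Add(15, -30) = -15)
Function('L')(p, y) = Add(-24, y)
Mul(Function('L')(-140, T), Add(Add(Mul(2, Add(-3, -1)), 0), 2)) = Mul(Add(-24, -15), Add(Add(Mul(2, Add(-3, -1)), 0), 2)) = Mul(-39, Add(Add(Mul(2, -4), 0), 2)) = Mul(-39, Add(Add(-8, 0), 2)) = Mul(-39, Add(-8, 2)) = Mul(-39, -6) = 234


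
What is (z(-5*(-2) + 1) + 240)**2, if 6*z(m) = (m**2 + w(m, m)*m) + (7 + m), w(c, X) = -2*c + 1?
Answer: 454276/9 ≈ 50475.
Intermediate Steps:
w(c, X) = 1 - 2*c
z(m) = 7/6 + m/6 + m**2/6 + m*(1 - 2*m)/6 (z(m) = ((m**2 + (1 - 2*m)*m) + (7 + m))/6 = ((m**2 + m*(1 - 2*m)) + (7 + m))/6 = (7 + m + m**2 + m*(1 - 2*m))/6 = 7/6 + m/6 + m**2/6 + m*(1 - 2*m)/6)
(z(-5*(-2) + 1) + 240)**2 = ((7/6 - (-5*(-2) + 1)**2/6 + (-5*(-2) + 1)/3) + 240)**2 = ((7/6 - (10 + 1)**2/6 + (10 + 1)/3) + 240)**2 = ((7/6 - 1/6*11**2 + (1/3)*11) + 240)**2 = ((7/6 - 1/6*121 + 11/3) + 240)**2 = ((7/6 - 121/6 + 11/3) + 240)**2 = (-46/3 + 240)**2 = (674/3)**2 = 454276/9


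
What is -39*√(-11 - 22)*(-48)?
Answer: 1872*I*√33 ≈ 10754.0*I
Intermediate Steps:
-39*√(-11 - 22)*(-48) = -39*I*√33*(-48) = 1872*I*√33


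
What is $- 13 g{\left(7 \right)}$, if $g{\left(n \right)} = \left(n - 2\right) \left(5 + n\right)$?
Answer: $-780$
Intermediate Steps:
$g{\left(n \right)} = \left(-2 + n\right) \left(5 + n\right)$
$- 13 g{\left(7 \right)} = - 13 \left(-10 + 7^{2} + 3 \cdot 7\right) = - 13 \left(-10 + 49 + 21\right) = \left(-13\right) 60 = -780$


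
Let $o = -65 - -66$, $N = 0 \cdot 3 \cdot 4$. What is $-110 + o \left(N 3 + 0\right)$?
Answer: $-110$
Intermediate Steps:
$N = 0$ ($N = 0 \cdot 4 = 0$)
$o = 1$ ($o = -65 + 66 = 1$)
$-110 + o \left(N 3 + 0\right) = -110 + 1 \left(0 \cdot 3 + 0\right) = -110 + 1 \left(0 + 0\right) = -110 + 1 \cdot 0 = -110 + 0 = -110$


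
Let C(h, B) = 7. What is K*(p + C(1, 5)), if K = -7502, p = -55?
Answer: 360096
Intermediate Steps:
K*(p + C(1, 5)) = -7502*(-55 + 7) = -7502*(-48) = 360096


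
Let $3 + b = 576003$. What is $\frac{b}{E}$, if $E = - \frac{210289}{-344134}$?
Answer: $\frac{198221184000}{210289} \approx 9.4261 \cdot 10^{5}$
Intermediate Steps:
$E = \frac{210289}{344134}$ ($E = \left(-210289\right) \left(- \frac{1}{344134}\right) = \frac{210289}{344134} \approx 0.61107$)
$b = 576000$ ($b = -3 + 576003 = 576000$)
$\frac{b}{E} = \frac{576000}{\frac{210289}{344134}} = 576000 \cdot \frac{344134}{210289} = \frac{198221184000}{210289}$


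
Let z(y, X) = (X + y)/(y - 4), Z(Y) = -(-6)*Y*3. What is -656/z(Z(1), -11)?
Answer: -1312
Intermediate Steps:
Z(Y) = 18*Y (Z(Y) = (6*Y)*3 = 18*Y)
z(y, X) = (X + y)/(-4 + y)
-656/z(Z(1), -11) = -656*(-4 + 18*1)/(-11 + 18*1) = -656*(-4 + 18)/(-11 + 18) = -656/(7/14) = -656/((1/14)*7) = -656/½ = -656*2 = -1312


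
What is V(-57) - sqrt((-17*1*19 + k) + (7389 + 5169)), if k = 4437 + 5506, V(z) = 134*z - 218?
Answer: -7856 - sqrt(22178) ≈ -8004.9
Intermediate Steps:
V(z) = -218 + 134*z
k = 9943
V(-57) - sqrt((-17*1*19 + k) + (7389 + 5169)) = (-218 + 134*(-57)) - sqrt((-17*1*19 + 9943) + (7389 + 5169)) = (-218 - 7638) - sqrt((-17*19 + 9943) + 12558) = -7856 - sqrt((-323 + 9943) + 12558) = -7856 - sqrt(9620 + 12558) = -7856 - sqrt(22178)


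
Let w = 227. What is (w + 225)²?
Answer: 204304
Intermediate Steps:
(w + 225)² = (227 + 225)² = 452² = 204304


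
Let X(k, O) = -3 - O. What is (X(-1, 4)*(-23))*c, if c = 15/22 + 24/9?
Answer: 35581/66 ≈ 539.11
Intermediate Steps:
c = 221/66 (c = 15*(1/22) + 24*(1/9) = 15/22 + 8/3 = 221/66 ≈ 3.3485)
(X(-1, 4)*(-23))*c = ((-3 - 1*4)*(-23))*(221/66) = ((-3 - 4)*(-23))*(221/66) = -7*(-23)*(221/66) = 161*(221/66) = 35581/66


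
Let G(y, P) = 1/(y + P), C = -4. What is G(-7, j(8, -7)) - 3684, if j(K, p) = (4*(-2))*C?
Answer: -92099/25 ≈ -3684.0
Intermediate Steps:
j(K, p) = 32 (j(K, p) = (4*(-2))*(-4) = -8*(-4) = 32)
G(y, P) = 1/(P + y)
G(-7, j(8, -7)) - 3684 = 1/(32 - 7) - 3684 = 1/25 - 3684 = -92099/25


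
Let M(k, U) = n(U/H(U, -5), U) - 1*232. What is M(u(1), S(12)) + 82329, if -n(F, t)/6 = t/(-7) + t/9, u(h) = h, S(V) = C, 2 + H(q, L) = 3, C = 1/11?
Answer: 18964411/231 ≈ 82097.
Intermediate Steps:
C = 1/11 ≈ 0.090909
H(q, L) = 1 (H(q, L) = -2 + 3 = 1)
S(V) = 1/11
n(F, t) = 4*t/21 (n(F, t) = -6*(t/(-7) + t/9) = -6*(t*(-1/7) + t*(1/9)) = -6*(-t/7 + t/9) = -(-4)*t/21 = 4*t/21)
M(k, U) = -232 + 4*U/21 (M(k, U) = 4*U/21 - 1*232 = 4*U/21 - 232 = -232 + 4*U/21)
M(u(1), S(12)) + 82329 = (-232 + (4/21)*(1/11)) + 82329 = (-232 + 4/231) + 82329 = -53588/231 + 82329 = 18964411/231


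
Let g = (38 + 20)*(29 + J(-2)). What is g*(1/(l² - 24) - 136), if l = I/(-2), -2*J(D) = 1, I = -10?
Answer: -223155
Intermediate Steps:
J(D) = -½ (J(D) = -½*1 = -½)
l = 5 (l = -10/(-2) = -10*(-½) = 5)
g = 1653 (g = (38 + 20)*(29 - ½) = 58*(57/2) = 1653)
g*(1/(l² - 24) - 136) = 1653*(1/(5² - 24) - 136) = 1653*(1/(25 - 24) - 136) = 1653*(1/1 - 136) = 1653*(1 - 136) = 1653*(-135) = -223155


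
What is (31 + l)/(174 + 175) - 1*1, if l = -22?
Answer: -340/349 ≈ -0.97421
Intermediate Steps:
(31 + l)/(174 + 175) - 1*1 = (31 - 22)/(174 + 175) - 1*1 = 9/349 - 1 = -340/349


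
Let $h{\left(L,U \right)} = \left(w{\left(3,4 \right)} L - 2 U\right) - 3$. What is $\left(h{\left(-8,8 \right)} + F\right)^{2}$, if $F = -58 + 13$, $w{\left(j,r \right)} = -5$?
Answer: $576$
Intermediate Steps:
$h{\left(L,U \right)} = -3 - 5 L - 2 U$ ($h{\left(L,U \right)} = \left(- 5 L - 2 U\right) - 3 = -3 - 5 L - 2 U$)
$F = -45$
$\left(h{\left(-8,8 \right)} + F\right)^{2} = \left(\left(-3 - -40 - 16\right) - 45\right)^{2} = \left(\left(-3 + 40 - 16\right) - 45\right)^{2} = \left(21 - 45\right)^{2} = \left(-24\right)^{2} = 576$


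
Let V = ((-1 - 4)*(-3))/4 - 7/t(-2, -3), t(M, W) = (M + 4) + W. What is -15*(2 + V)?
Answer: -765/4 ≈ -191.25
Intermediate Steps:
t(M, W) = 4 + M + W (t(M, W) = (4 + M) + W = 4 + M + W)
V = 43/4 (V = ((-1 - 4)*(-3))/4 - 7/(4 - 2 - 3) = -5*(-3)*(¼) - 7/(-1) = 15*(¼) - 7*(-1) = 15/4 + 7 = 43/4 ≈ 10.750)
-15*(2 + V) = -15*(2 + 43/4) = -15*51/4 = -765/4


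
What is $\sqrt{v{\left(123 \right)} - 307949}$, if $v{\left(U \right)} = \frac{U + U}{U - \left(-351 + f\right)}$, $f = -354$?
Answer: $\frac{i \sqrt{5864575098}}{138} \approx 554.93 i$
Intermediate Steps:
$v{\left(U \right)} = \frac{2 U}{705 + U}$ ($v{\left(U \right)} = \frac{U + U}{U + \left(351 - -354\right)} = \frac{2 U}{U + \left(351 + 354\right)} = \frac{2 U}{U + 705} = \frac{2 U}{705 + U}$)
$\sqrt{v{\left(123 \right)} - 307949} = \sqrt{2 \cdot 123 \frac{1}{705 + 123} - 307949} = \sqrt{2 \cdot 123 \cdot \frac{1}{828} - 307949} = \sqrt{\frac{41}{138} - 307949} = \sqrt{- \frac{42496921}{138}} = \frac{i \sqrt{5864575098}}{138}$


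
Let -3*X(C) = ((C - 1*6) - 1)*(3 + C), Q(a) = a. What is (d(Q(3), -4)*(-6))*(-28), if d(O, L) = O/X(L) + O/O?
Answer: 336/11 ≈ 30.545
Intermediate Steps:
X(C) = -(-7 + C)*(3 + C)/3 (X(C) = -((C - 1*6) - 1)*(3 + C)/3 = -((C - 6) - 1)*(3 + C)/3 = -((-6 + C) - 1)*(3 + C)/3 = -(-7 + C)*(3 + C)/3)
d(O, L) = 1 + O/(7 - L**2/3 + 4*L/3) (d(O, L) = O/(7 - L**2/3 + 4*L/3) + O/O = O/(7 - L**2/3 + 4*L/3) + 1 = 1 + O/(7 - L**2/3 + 4*L/3))
(d(Q(3), -4)*(-6))*(-28) = (((21 - 1*(-4)**2 + 3*3 + 4*(-4))/(21 - 1*(-4)**2 + 4*(-4)))*(-6))*(-28) = (((21 - 1*16 + 9 - 16)/(21 - 1*16 - 16))*(-6))*(-28) = (((21 - 16 + 9 - 16)/(21 - 16 - 16))*(-6))*(-28) = ((-2/(-11))*(-6))*(-28) = (-1/11*(-2)*(-6))*(-28) = ((2/11)*(-6))*(-28) = -12/11*(-28) = 336/11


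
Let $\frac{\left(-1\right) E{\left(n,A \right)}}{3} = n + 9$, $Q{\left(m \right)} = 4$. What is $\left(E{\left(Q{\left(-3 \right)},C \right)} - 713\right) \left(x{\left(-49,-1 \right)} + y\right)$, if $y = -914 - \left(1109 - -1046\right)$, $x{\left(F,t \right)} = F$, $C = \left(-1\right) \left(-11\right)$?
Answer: $2344736$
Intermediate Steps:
$C = 11$
$E{\left(n,A \right)} = -27 - 3 n$ ($E{\left(n,A \right)} = - 3 \left(n + 9\right) = - 3 \left(9 + n\right) = -27 - 3 n$)
$y = -3069$ ($y = -914 - \left(1109 + 1046\right) = -914 - 2155 = -3069$)
$\left(E{\left(Q{\left(-3 \right)},C \right)} - 713\right) \left(x{\left(-49,-1 \right)} + y\right) = \left(\left(-27 - 12\right) - 713\right) \left(-49 - 3069\right) = \left(\left(-27 - 12\right) - 713\right) \left(-3118\right) = \left(-39 - 713\right) \left(-3118\right) = \left(-752\right) \left(-3118\right) = 2344736$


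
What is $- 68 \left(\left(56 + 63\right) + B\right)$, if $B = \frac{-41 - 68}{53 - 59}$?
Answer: $- \frac{27982}{3} \approx -9327.3$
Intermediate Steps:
$B = \frac{109}{6}$ ($B = - \frac{109}{-6} = \left(-109\right) \left(- \frac{1}{6}\right) = \frac{109}{6} \approx 18.167$)
$- 68 \left(\left(56 + 63\right) + B\right) = - 68 \left(\left(56 + 63\right) + \frac{109}{6}\right) = - 68 \left(119 + \frac{109}{6}\right) = \left(-68\right) \frac{823}{6} = - \frac{27982}{3}$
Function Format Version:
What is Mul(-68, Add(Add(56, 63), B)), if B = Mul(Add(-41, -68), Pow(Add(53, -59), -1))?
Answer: Rational(-27982, 3) ≈ -9327.3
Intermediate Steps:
B = Rational(109, 6) (B = Mul(-109, Pow(-6, -1)) = Mul(-109, Rational(-1, 6)) = Rational(109, 6) ≈ 18.167)
Mul(-68, Add(Add(56, 63), B)) = Mul(-68, Add(Add(56, 63), Rational(109, 6))) = Mul(-68, Add(119, Rational(109, 6))) = Mul(-68, Rational(823, 6)) = Rational(-27982, 3)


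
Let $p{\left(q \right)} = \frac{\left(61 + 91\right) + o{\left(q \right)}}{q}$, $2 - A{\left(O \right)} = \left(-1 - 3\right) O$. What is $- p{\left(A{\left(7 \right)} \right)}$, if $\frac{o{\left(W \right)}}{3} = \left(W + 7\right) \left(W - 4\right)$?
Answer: $- \frac{1519}{15} \approx -101.27$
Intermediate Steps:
$o{\left(W \right)} = 3 \left(-4 + W\right) \left(7 + W\right)$ ($o{\left(W \right)} = 3 \left(W + 7\right) \left(W - 4\right) = 3 \left(7 + W\right) \left(-4 + W\right) = 3 \left(-4 + W\right) \left(7 + W\right)$)
$A{\left(O \right)} = 2 + 4 O$ ($A{\left(O \right)} = 2 - \left(-1 - 3\right) O = 2 - - 4 O = 2 + 4 O$)
$p{\left(q \right)} = \frac{68 + 3 q^{2} + 9 q}{q}$ ($p{\left(q \right)} = \frac{\left(61 + 91\right) + \left(-84 + 3 q^{2} + 9 q\right)}{q} = \frac{152 + \left(-84 + 3 q^{2} + 9 q\right)}{q} = \frac{68 + 3 q^{2} + 9 q}{q}$)
$- p{\left(A{\left(7 \right)} \right)} = - (9 + 3 \left(2 + 4 \cdot 7\right) + \frac{68}{2 + 4 \cdot 7}) = - (9 + 3 \left(2 + 28\right) + \frac{68}{2 + 28}) = - (9 + 3 \cdot 30 + \frac{68}{30}) = - (9 + 90 + 68 \cdot \frac{1}{30}) = - (9 + 90 + \frac{34}{15}) = \left(-1\right) \frac{1519}{15} = - \frac{1519}{15}$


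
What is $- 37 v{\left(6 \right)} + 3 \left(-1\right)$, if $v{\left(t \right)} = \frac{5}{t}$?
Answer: $- \frac{203}{6} \approx -33.833$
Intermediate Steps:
$- 37 v{\left(6 \right)} + 3 \left(-1\right) = - 37 \cdot \frac{5}{6} + 3 \left(-1\right) = - 37 \cdot 5 \cdot \frac{1}{6} - 3 = \left(-37\right) \frac{5}{6} - 3 = - \frac{185}{6} - 3 = - \frac{203}{6}$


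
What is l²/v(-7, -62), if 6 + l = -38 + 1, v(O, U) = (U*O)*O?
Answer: -1849/3038 ≈ -0.60862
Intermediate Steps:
v(O, U) = U*O² (v(O, U) = (O*U)*O = U*O²)
l = -43 (l = -6 + (-38 + 1) = -6 - 37 = -43)
l²/v(-7, -62) = (-43)²/((-62*(-7)²)) = 1849/((-62*49)) = 1849/(-3038) = 1849*(-1/3038) = -1849/3038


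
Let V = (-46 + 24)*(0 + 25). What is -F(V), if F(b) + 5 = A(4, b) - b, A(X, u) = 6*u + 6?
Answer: 2749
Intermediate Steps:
A(X, u) = 6 + 6*u
V = -550 (V = -22*25 = -550)
F(b) = 1 + 5*b (F(b) = -5 + ((6 + 6*b) - b) = -5 + (6 + 5*b) = 1 + 5*b)
-F(V) = -(1 + 5*(-550)) = -(1 - 2750) = -1*(-2749) = 2749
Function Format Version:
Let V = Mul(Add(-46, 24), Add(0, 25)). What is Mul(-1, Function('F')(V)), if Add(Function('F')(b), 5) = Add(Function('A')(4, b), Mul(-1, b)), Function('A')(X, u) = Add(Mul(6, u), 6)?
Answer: 2749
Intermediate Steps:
Function('A')(X, u) = Add(6, Mul(6, u))
V = -550 (V = Mul(-22, 25) = -550)
Function('F')(b) = Add(1, Mul(5, b)) (Function('F')(b) = Add(-5, Add(Add(6, Mul(6, b)), Mul(-1, b))) = Add(-5, Add(6, Mul(5, b))) = Add(1, Mul(5, b)))
Mul(-1, Function('F')(V)) = Mul(-1, Add(1, Mul(5, -550))) = Mul(-1, Add(1, -2750)) = Mul(-1, -2749) = 2749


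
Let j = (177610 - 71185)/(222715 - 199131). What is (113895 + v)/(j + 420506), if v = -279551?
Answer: -355166464/901574539 ≈ -0.39394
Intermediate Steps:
j = 9675/2144 (j = 106425/23584 = 106425*(1/23584) = 9675/2144 ≈ 4.5126)
(113895 + v)/(j + 420506) = (113895 - 279551)/(9675/2144 + 420506) = -165656/901574539/2144 = -165656*2144/901574539 = -355166464/901574539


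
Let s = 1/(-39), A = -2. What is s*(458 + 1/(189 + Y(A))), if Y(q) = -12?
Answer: -81067/6903 ≈ -11.744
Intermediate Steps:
s = -1/39 ≈ -0.025641
s*(458 + 1/(189 + Y(A))) = -(458 + 1/(189 - 12))/39 = -(458 + 1/177)/39 = -1/39*81067/177 = -81067/6903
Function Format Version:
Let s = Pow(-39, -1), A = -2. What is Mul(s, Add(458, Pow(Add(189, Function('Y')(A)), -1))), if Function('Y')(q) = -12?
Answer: Rational(-81067, 6903) ≈ -11.744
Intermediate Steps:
s = Rational(-1, 39) ≈ -0.025641
Mul(s, Add(458, Pow(Add(189, Function('Y')(A)), -1))) = Mul(Rational(-1, 39), Add(458, Pow(Add(189, -12), -1))) = Mul(Rational(-1, 39), Add(458, Pow(177, -1))) = Mul(Rational(-1, 39), Add(458, Rational(1, 177))) = Mul(Rational(-1, 39), Rational(81067, 177)) = Rational(-81067, 6903)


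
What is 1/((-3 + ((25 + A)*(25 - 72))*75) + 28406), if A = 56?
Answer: -1/257122 ≈ -3.8892e-6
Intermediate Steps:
1/((-3 + ((25 + A)*(25 - 72))*75) + 28406) = 1/((-3 + ((25 + 56)*(25 - 72))*75) + 28406) = 1/((-3 + (81*(-47))*75) + 28406) = 1/((-3 - 3807*75) + 28406) = 1/((-3 - 285525) + 28406) = 1/(-285528 + 28406) = 1/(-257122) = -1/257122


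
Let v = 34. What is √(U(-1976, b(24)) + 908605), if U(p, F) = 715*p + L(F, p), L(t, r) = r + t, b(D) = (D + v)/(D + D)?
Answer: I*√72894210/12 ≈ 711.48*I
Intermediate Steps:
b(D) = (34 + D)/(2*D) (b(D) = (D + 34)/(D + D) = (34 + D)/((2*D)) = (34 + D)*(1/(2*D)) = (34 + D)/(2*D))
U(p, F) = F + 716*p (U(p, F) = 715*p + (p + F) = 715*p + (F + p) = F + 716*p)
√(U(-1976, b(24)) + 908605) = √(((½)*(34 + 24)/24 + 716*(-1976)) + 908605) = √(((½)*(1/24)*58 - 1414816) + 908605) = √((29/24 - 1414816) + 908605) = √(-33955555/24 + 908605) = √(-12149035/24) = I*√72894210/12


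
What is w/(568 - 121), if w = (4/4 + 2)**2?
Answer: 3/149 ≈ 0.020134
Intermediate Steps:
w = 9 (w = (4*(1/4) + 2)**2 = (1 + 2)**2 = 3**2 = 9)
w/(568 - 121) = 9/(568 - 121) = 9/447 = (1/447)*9 = 3/149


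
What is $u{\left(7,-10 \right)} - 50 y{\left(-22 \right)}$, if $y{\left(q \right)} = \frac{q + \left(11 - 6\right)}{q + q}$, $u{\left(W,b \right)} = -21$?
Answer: $- \frac{887}{22} \approx -40.318$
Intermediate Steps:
$y{\left(q \right)} = \frac{5 + q}{2 q}$ ($y{\left(q \right)} = \frac{q + 5}{2 q} = \left(5 + q\right) \frac{1}{2 q} = \frac{5 + q}{2 q}$)
$u{\left(7,-10 \right)} - 50 y{\left(-22 \right)} = -21 - 50 \frac{5 - 22}{2 \left(-22\right)} = -21 - 50 \cdot \frac{1}{2} \left(- \frac{1}{22}\right) \left(-17\right) = -21 - \frac{425}{22} = - \frac{887}{22}$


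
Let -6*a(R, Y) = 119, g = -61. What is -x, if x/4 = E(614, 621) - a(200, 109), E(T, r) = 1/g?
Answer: -14506/183 ≈ -79.268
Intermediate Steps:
a(R, Y) = -119/6 (a(R, Y) = -1/6*119 = -119/6)
E(T, r) = -1/61 (E(T, r) = 1/(-61) = -1/61)
x = 14506/183 (x = 4*(-1/61 - 1*(-119/6)) = 4*(-1/61 + 119/6) = 4*(7253/366) = 14506/183 ≈ 79.268)
-x = -1*14506/183 = -14506/183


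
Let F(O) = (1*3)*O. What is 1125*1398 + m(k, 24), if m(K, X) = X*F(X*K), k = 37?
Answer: 1636686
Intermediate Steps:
F(O) = 3*O
m(K, X) = 3*K*X² (m(K, X) = X*(3*(X*K)) = X*(3*(K*X)) = X*(3*K*X) = 3*K*X²)
1125*1398 + m(k, 24) = 1125*1398 + 3*37*24² = 1572750 + 3*37*576 = 1572750 + 63936 = 1636686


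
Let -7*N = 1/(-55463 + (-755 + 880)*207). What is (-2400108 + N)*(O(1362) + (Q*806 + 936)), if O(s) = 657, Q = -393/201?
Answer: -569180379963415/13876772 ≈ -4.1017e+7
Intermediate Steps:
Q = -131/67 (Q = -393*1/201 = -131/67 ≈ -1.9552)
N = 1/207116 (N = -1/(7*(-55463 + (-755 + 880)*207)) = -1/(7*(-55463 + 125*207)) = -1/(7*(-55463 + 25875)) = -1/7/(-29588) = -1/7*(-1/29588) = 1/207116 ≈ 4.8282e-6)
(-2400108 + N)*(O(1362) + (Q*806 + 936)) = (-2400108 + 1/207116)*(657 + (-131/67*806 + 936)) = -497100768527*(657 + (-105586/67 + 936))/207116 = -497100768527*(657 - 42874/67)/207116 = -497100768527/207116*1145/67 = -569180379963415/13876772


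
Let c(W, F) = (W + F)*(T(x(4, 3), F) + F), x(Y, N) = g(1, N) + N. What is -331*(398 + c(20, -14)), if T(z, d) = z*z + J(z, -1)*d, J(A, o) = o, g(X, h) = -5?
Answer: -139682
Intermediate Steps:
x(Y, N) = -5 + N
T(z, d) = z**2 - d (T(z, d) = z*z - d = z**2 - d)
c(W, F) = 4*F + 4*W (c(W, F) = (W + F)*(((-5 + 3)**2 - F) + F) = (F + W)*(((-2)**2 - F) + F) = (F + W)*((4 - F) + F) = (F + W)*4 = 4*F + 4*W)
-331*(398 + c(20, -14)) = -331*(398 + (4*(-14) + 4*20)) = -331*(398 + (-56 + 80)) = -331*(398 + 24) = -331*422 = -139682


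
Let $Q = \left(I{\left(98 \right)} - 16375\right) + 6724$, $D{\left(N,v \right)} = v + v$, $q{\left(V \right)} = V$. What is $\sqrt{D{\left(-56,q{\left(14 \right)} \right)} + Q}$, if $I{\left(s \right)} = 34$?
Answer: $i \sqrt{9589} \approx 97.923 i$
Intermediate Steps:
$D{\left(N,v \right)} = 2 v$
$Q = -9617$ ($Q = \left(34 - 16375\right) + 6724 = -16341 + 6724 = -9617$)
$\sqrt{D{\left(-56,q{\left(14 \right)} \right)} + Q} = \sqrt{2 \cdot 14 - 9617} = \sqrt{28 - 9617} = \sqrt{-9589} = i \sqrt{9589}$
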